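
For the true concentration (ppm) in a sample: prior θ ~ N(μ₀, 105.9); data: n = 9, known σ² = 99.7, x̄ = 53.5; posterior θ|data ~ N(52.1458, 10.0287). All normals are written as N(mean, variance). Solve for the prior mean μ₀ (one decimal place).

μ₀ = 39.2

With known observation variance, the Normal–Normal posterior has precision τ_n = τ₀ + n/σ² and mean μ_n = (τ₀μ₀ + (n/σ²)x̄)/τ_n.
Here τ₀ = 1/105.9 = 0.009443 and τ_data = 9/99.7 = 0.090271, so τ_n = 0.099714.
Rearranging for μ₀: μ₀ = (μ_n·τ_n − τ_data·x̄)/τ₀ = (52.1458·0.099714 − 0.090271·53.5) / 0.009443 = 0.370168/0.009443 ≈ 39.2.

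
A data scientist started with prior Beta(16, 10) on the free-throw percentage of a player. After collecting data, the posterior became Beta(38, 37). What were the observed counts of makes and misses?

A Beta(a, b) prior with s successes and f failures in binomial data gives a Beta(a+s, b+f) posterior.
So s = 38 − 16 = 22 and f = 37 − 10 = 27.

22 makes and 27 misses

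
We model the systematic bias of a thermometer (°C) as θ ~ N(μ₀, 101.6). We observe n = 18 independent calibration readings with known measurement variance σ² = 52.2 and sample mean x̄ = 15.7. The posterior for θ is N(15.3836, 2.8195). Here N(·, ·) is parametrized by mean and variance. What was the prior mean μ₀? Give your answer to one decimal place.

μ₀ = 4.3

The posterior mean is a precision-weighted average: μ_n = (τ₀μ₀ + τ_data·x̄)/(τ₀+τ_data), with τ₀=1/σ₀² and τ_data=n/σ².
Here τ₀ = 1/101.6 = 0.009843 and τ_data = 18/52.2 = 0.344828, so τ_n = 0.354671.
Rearranging for μ₀: μ₀ = (μ_n·τ_n − τ_data·x̄)/τ₀ = (15.3836·0.354671 − 0.344828·15.7) / 0.009843 = 0.042317/0.009843 ≈ 4.3.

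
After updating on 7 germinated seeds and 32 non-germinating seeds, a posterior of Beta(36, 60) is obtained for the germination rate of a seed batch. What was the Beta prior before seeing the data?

Beta(29, 28)

Beta is conjugate to the binomial likelihood: posterior = Beta(a+s, b+f).
So a = 36 − 7 = 29 and b = 60 − 32 = 28.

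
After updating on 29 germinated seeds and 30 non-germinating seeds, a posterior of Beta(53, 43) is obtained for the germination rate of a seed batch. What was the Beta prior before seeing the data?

Under Beta–binomial conjugacy the posterior parameters are (α+s, β+f).
Subtract the data counts: 53−29=24, 43−30=13.

Beta(24, 13)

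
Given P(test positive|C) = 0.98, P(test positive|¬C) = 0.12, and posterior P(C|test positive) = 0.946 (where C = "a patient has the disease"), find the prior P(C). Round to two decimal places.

P(C) = 0.68

In odds form, posterior odds = prior odds × likelihood ratio, so prior odds = posterior odds ÷ LR.
Posterior odds = 0.946/(1−0.946) = 17.5185. LR = 0.98/0.12 = 8.1667.
Prior odds = 17.5185/8.1667 = 2.1451, so P(C) = 2.1451/(1+2.1451) ≈ 0.68.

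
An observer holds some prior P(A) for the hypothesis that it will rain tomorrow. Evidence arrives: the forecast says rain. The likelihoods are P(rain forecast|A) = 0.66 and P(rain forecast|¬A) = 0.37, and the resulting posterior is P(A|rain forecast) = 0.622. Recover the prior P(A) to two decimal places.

P(A) = 0.48

In odds form, posterior odds = prior odds × likelihood ratio, so prior odds = posterior odds ÷ LR.
Posterior odds = 0.622/(1−0.622) = 1.6455. LR = 0.66/0.37 = 1.7838.
Prior odds = 1.6455/1.7838 = 0.9225, so P(A) = 0.9225/(1+0.9225) ≈ 0.48.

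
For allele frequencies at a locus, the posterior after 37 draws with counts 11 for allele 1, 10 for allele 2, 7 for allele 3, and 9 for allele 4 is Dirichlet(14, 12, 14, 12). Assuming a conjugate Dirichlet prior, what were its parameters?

Dirichlet(3, 2, 7, 3)

For a Dirichlet(α) prior with multinomial counts c, the posterior is Dirichlet(α + c) componentwise.
Subtract each count from the matching posterior parameter: 14−11=3, 12−10=2, 14−7=7, 12−9=3.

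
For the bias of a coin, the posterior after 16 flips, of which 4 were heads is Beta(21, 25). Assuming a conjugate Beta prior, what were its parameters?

A Beta(a, b) prior with s successes and f failures in binomial data gives a Beta(a+s, b+f) posterior.
Subtract the data counts: 21−4=17, 25−12=13.

Beta(17, 13)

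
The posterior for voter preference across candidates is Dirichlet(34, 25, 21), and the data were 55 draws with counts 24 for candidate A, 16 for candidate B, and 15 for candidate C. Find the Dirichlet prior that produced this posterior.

For a Dirichlet(α) prior with multinomial counts c, the posterior is Dirichlet(α + c) componentwise.
Subtract each count from the matching posterior parameter: 34−24=10, 25−16=9, 21−15=6.

Dirichlet(10, 9, 6)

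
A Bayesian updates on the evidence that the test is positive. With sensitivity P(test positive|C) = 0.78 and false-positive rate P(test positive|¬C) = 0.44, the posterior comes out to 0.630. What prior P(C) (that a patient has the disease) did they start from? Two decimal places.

P(C) = 0.49

In odds form, posterior odds = prior odds × likelihood ratio, so prior odds = posterior odds ÷ LR.
Posterior odds = 0.630/(1−0.630) = 1.7027. LR = 0.78/0.44 = 1.7727.
Prior odds = 1.7027/1.7727 = 0.9605, so P(C) = 0.9605/(1+0.9605) ≈ 0.49.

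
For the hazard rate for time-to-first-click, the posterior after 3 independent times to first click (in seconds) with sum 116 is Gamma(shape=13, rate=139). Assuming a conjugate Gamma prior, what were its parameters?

For an exponential likelihood with a Gamma(α, β) prior on the rate, n observations with total T give posterior Gamma(α+n, β+T).
So α = 13 − 3 = 10 and β = 139 − 116 = 23.

Gamma(shape=10, rate=23)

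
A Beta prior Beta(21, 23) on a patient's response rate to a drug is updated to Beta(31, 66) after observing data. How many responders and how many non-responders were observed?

10 responders and 43 non-responders

Under Beta–binomial conjugacy the posterior parameters are (α+s, β+f).
Match parameters: s=31−21=10, f=66−23=43.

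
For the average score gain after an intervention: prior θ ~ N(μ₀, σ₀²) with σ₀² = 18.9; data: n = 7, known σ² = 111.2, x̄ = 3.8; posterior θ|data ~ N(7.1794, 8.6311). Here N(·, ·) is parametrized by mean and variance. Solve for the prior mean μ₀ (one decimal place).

μ₀ = 11.2

The posterior mean is a precision-weighted average: μ_n = (τ₀μ₀ + τ_data·x̄)/(τ₀+τ_data), with τ₀=1/σ₀² and τ_data=n/σ².
Here τ₀ = 1/18.9 = 0.052910 and τ_data = 7/111.2 = 0.062950, so τ_n = 0.115860.
Rearranging for μ₀: μ₀ = (μ_n·τ_n − τ_data·x̄)/τ₀ = (7.1794·0.115860 − 0.062950·3.8) / 0.052910 = 0.592595/0.052910 ≈ 11.2.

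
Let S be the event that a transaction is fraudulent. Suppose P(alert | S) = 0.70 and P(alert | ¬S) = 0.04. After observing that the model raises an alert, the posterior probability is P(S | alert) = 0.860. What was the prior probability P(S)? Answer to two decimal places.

P(S) = 0.26

In odds form, posterior odds = prior odds × likelihood ratio, so prior odds = posterior odds ÷ LR.
Posterior odds = 0.860/(1−0.860) = 6.1429. LR = 0.70/0.04 = 17.5000.
Prior odds = 6.1429/17.5000 = 0.3510, so P(S) = 0.3510/(1+0.3510) ≈ 0.26.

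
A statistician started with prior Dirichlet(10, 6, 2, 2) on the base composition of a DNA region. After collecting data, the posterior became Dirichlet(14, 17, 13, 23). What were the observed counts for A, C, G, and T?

counts (4, 11, 11, 21)

For a Dirichlet(α) prior with multinomial counts c, the posterior is Dirichlet(α + c) componentwise.
Counts are posterior − prior componentwise: 14−10=4, 17−6=11, 13−2=11, 23−2=21.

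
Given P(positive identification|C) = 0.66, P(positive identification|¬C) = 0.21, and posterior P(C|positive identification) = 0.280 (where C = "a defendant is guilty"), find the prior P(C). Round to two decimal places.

P(C) = 0.11

Bayes' rule in odds form gives O(C|E) = O(C)·[P(E|C)/P(E|¬C)], hence O(C) = O(C|E)/LR.
Posterior odds = 0.280/(1−0.280) = 0.3889. LR = 0.66/0.21 = 3.1429.
Prior odds = 0.3889/3.1429 = 0.1237, so P(C) = 0.1237/(1+0.1237) ≈ 0.11.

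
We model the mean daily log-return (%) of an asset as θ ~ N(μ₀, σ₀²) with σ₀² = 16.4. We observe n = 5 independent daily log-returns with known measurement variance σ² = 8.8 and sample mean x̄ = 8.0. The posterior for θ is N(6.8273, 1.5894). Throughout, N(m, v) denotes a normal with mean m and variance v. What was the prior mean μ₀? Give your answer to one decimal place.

The posterior mean is a precision-weighted average: μ_n = (τ₀μ₀ + τ_data·x̄)/(τ₀+τ_data), with τ₀=1/σ₀² and τ_data=n/σ².
Here τ₀ = 1/16.4 = 0.060976 and τ_data = 5/8.8 = 0.568182, so τ_n = 0.629158.
Rearranging for μ₀: μ₀ = (μ_n·τ_n − τ_data·x̄)/τ₀ = (6.8273·0.629158 − 0.568182·8.0) / 0.060976 = -0.250006/0.060976 ≈ -4.1.

μ₀ = -4.1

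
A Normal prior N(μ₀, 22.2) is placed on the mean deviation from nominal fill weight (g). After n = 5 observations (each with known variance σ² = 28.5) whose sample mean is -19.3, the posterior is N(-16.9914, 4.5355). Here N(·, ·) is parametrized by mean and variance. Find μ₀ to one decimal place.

The posterior mean is a precision-weighted average: μ_n = (τ₀μ₀ + τ_data·x̄)/(τ₀+τ_data), with τ₀=1/σ₀² and τ_data=n/σ².
Here τ₀ = 1/22.2 = 0.045045 and τ_data = 5/28.5 = 0.175439, so τ_n = 0.220484.
Rearranging for μ₀: μ₀ = (μ_n·τ_n − τ_data·x̄)/τ₀ = (-16.9914·0.220484 − 0.175439·-19.3) / 0.045045 = -0.360359/0.045045 ≈ -8.0.

μ₀ = -8.0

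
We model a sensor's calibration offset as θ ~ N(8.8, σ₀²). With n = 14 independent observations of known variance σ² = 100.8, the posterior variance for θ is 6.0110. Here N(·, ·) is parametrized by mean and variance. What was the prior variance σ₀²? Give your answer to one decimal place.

σ₀² = 36.4

Posterior precision equals prior precision plus data precision: 1/σ_n² = 1/σ₀² + n/σ².
So 1/σ₀² = 1/6.0110 − 14/100.8 = 0.166362 − 0.138889 = 0.027473.
Hence σ₀² = 1/0.027473 ≈ 36.4.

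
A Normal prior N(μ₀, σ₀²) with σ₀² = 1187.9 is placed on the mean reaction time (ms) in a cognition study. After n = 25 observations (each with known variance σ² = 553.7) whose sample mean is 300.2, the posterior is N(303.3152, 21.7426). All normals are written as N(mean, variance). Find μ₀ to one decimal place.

The posterior mean is a precision-weighted average: μ_n = (τ₀μ₀ + τ_data·x̄)/(τ₀+τ_data), with τ₀=1/σ₀² and τ_data=n/σ².
Here τ₀ = 1/1187.9 = 0.000842 and τ_data = 25/553.7 = 0.045151, so τ_n = 0.045993.
Rearranging for μ₀: μ₀ = (μ_n·τ_n − τ_data·x̄)/τ₀ = (303.3152·0.045993 − 0.045151·300.2) / 0.000842 = 0.396046/0.000842 ≈ 470.4.

μ₀ = 470.4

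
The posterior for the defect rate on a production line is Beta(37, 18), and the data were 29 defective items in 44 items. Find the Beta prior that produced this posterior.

Beta(8, 3)

A Beta(α, β) prior with s successes and f failures in binomial data gives a Beta(α+s, β+f) posterior.
So α = 37 − 29 = 8 and β = 18 − 15 = 3.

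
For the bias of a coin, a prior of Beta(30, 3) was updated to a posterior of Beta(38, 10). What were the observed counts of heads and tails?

8 heads and 7 tails

Beta is conjugate to the binomial likelihood: posterior = Beta(a+s, b+f).
So s = 38 − 30 = 8 and f = 10 − 3 = 7.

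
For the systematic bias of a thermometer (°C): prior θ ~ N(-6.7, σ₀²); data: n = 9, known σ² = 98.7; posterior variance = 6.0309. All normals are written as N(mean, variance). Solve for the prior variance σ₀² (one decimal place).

σ₀² = 13.4

For the Normal–Normal model with known σ², precisions add: τ_n = τ₀ + n/σ².
So 1/σ₀² = 1/6.0309 − 9/98.7 = 0.165813 − 0.091185 = 0.074628.
Hence σ₀² = 1/0.074628 ≈ 13.4.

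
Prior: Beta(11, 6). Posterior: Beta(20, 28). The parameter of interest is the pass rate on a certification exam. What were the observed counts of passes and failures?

9 passes and 22 failures

Under Beta–binomial conjugacy the posterior parameters are (α+s, β+f).
Match parameters: s=20−11=9, f=28−6=22.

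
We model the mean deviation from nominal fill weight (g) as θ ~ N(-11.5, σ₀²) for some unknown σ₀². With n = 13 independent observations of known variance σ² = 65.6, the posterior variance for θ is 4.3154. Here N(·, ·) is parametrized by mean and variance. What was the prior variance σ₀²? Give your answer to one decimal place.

For the Normal–Normal model with known σ², precisions add: τ_n = τ₀ + n/σ².
So 1/σ₀² = 1/4.3154 − 13/65.6 = 0.231728 − 0.198171 = 0.033557.
Hence σ₀² = 1/0.033557 ≈ 29.8.

σ₀² = 29.8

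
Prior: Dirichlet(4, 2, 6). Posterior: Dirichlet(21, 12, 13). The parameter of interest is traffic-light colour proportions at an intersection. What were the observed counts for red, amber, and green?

counts (17, 10, 7)

For a Dirichlet(α) prior with multinomial counts c, the posterior is Dirichlet(α + c) componentwise.
Counts are posterior − prior componentwise: 21−4=17, 12−2=10, 13−6=7.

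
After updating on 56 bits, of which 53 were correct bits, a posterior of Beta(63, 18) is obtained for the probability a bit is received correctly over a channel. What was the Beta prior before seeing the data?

Beta(10, 15)

Beta is conjugate to the binomial likelihood: posterior = Beta(a+s, b+f).
Subtract the data counts: 63−53=10, 18−3=15.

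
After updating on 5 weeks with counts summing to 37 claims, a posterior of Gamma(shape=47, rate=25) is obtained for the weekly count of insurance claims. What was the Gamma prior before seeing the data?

Gamma(shape=10, rate=20)

Gamma–Poisson conjugacy: posterior shape = α + Σxᵢ, posterior rate = β + n.
So α = 47 − 37 = 10 and β = 25 − 5 = 20.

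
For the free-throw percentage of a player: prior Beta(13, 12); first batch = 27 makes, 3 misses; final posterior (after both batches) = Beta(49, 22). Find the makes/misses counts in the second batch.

9 makes and 7 misses

Sequential conjugate updates are equivalent to a single update on the pooled data, so total successes = posterior α − prior α and total failures = posterior β − prior β.
Total across both batches: 49−13=36 makes, 22−12=10 misses.
Subtract the first batch: 36−27=9 makes and 10−3=7 misses.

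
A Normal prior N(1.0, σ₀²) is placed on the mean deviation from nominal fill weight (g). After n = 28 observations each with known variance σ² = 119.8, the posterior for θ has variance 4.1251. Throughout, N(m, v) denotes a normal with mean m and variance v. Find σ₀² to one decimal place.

σ₀² = 115.0

For the Normal–Normal model with known σ², precisions add: τ_n = τ₀ + n/σ².
So 1/σ₀² = 1/4.1251 − 28/119.8 = 0.242418 − 0.233723 = 0.008695.
Hence σ₀² = 1/0.008695 ≈ 115.0.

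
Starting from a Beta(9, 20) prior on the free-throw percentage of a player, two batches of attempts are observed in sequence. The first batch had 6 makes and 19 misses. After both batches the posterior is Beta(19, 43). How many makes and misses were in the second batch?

Sequential conjugate updates are equivalent to a single update on the pooled data, so total successes = posterior α − prior α and total failures = posterior β − prior β.
Total across both batches: 19−9=10 makes, 43−20=23 misses.
Subtract the first batch: 10−6=4 makes and 23−19=4 misses.

4 makes and 4 misses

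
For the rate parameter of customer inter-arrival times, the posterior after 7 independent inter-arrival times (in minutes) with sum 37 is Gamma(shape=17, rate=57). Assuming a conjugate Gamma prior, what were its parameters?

Gamma(shape=10, rate=20)

Gamma–exponential conjugacy: posterior shape = α + n, posterior rate = β + Σtᵢ.
So α = 17 − 7 = 10 and β = 57 − 37 = 20.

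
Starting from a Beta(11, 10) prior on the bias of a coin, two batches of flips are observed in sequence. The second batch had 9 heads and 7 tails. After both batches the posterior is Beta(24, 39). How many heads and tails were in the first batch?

Sequential conjugate updates are equivalent to a single update on the pooled data, so total successes = posterior α − prior α and total failures = posterior β − prior β.
Total across both batches: 24−11=13 heads, 39−10=29 tails.
Subtract the second batch: 13−9=4 heads and 29−7=22 tails.

4 heads and 22 tails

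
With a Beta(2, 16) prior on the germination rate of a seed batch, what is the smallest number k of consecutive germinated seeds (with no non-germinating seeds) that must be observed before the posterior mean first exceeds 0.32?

After k germinated seeds and 0 non-germinating seeds the posterior is Beta(2+k, 16), with mean (2+k)/(2+16+k).
Set (2+k)/(18+k) > 0.32 and solve: k > (0.32·18 − 2)/(1 − 0.32) = 5.529.
The smallest integer exceeding 5.529 is 6, and checking k=6: (8)/(24) = 0.3333 > 0.32.

k = 6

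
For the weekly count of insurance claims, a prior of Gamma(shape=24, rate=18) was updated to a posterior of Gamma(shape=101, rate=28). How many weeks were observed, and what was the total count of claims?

n = 10 weeks with total 77 claims

Gamma–Poisson conjugacy: posterior shape = α + Σxᵢ, posterior rate = β + n.
Matching: Σxᵢ = 101 − 24 = 77 and n = 28 − 18 = 10.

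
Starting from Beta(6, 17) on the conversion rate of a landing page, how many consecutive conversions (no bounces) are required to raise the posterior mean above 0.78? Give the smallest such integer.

k = 55

After k conversions and 0 bounces the posterior is Beta(6+k, 17), with mean (6+k)/(6+17+k).
Set (6+k)/(23+k) > 0.78 and solve: k > (0.78·23 − 6)/(1 − 0.78) = 54.273.
The smallest integer exceeding 54.273 is 55, and checking k=55: (61)/(78) = 0.7821 > 0.78.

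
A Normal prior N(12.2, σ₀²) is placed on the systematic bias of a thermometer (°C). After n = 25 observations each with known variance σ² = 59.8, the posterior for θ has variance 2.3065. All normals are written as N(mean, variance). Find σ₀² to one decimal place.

Posterior precision equals prior precision plus data precision: 1/σ_n² = 1/σ₀² + n/σ².
So 1/σ₀² = 1/2.3065 − 25/59.8 = 0.433557 − 0.418060 = 0.015497.
Hence σ₀² = 1/0.015497 ≈ 64.5.

σ₀² = 64.5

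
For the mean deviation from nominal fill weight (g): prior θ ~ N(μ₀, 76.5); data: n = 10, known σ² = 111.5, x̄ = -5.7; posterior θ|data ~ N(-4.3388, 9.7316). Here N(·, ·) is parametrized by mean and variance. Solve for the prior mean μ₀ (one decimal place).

μ₀ = 5.0

With known observation variance, the Normal–Normal posterior has precision τ_n = τ₀ + n/σ² and mean μ_n = (τ₀μ₀ + (n/σ²)x̄)/τ_n.
Here τ₀ = 1/76.5 = 0.013072 and τ_data = 10/111.5 = 0.089686, so τ_n = 0.102758.
Rearranging for μ₀: μ₀ = (μ_n·τ_n − τ_data·x̄)/τ₀ = (-4.3388·0.102758 − 0.089686·-5.7) / 0.013072 = 0.065364/0.013072 ≈ 5.0.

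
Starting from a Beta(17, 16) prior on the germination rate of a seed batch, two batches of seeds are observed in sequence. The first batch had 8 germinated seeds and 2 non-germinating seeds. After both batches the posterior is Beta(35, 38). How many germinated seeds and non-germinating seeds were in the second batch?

10 germinated seeds and 20 non-germinating seeds

Because Beta–binomial updating is additive in the counts, the combined data contributed (α_post−α_prior, β_post−β_prior) successes and failures.
Total across both batches: 35−17=18 germinated seeds, 38−16=22 non-germinating seeds.
Subtract the first batch: 18−8=10 germinated seeds and 22−2=20 non-germinating seeds.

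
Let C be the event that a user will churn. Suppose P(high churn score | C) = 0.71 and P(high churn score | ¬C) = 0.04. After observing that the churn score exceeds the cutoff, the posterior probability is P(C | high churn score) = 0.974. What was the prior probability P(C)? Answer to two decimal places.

P(C) = 0.68

Bayes' rule in odds form gives O(C|E) = O(C)·[P(E|C)/P(E|¬C)], hence O(C) = O(C|E)/LR.
Posterior odds = 0.974/(1−0.974) = 37.4615. LR = 0.71/0.04 = 17.7500.
Prior odds = 37.4615/17.7500 = 2.1105, so P(C) = 2.1105/(1+2.1105) ≈ 0.68.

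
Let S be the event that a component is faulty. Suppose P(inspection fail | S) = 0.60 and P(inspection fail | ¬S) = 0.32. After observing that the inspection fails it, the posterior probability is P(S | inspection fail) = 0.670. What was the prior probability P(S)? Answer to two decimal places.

P(S) = 0.52

In odds form, posterior odds = prior odds × likelihood ratio, so prior odds = posterior odds ÷ LR.
Posterior odds = 0.670/(1−0.670) = 2.0303. LR = 0.60/0.32 = 1.8750.
Prior odds = 2.0303/1.8750 = 1.0828, so P(S) = 1.0828/(1+1.0828) ≈ 0.52.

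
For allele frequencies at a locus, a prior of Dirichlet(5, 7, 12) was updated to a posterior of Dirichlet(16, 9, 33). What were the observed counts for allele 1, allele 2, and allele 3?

For a Dirichlet(α) prior with multinomial counts c, the posterior is Dirichlet(α + c) componentwise.
Counts are posterior − prior componentwise: 16−5=11, 9−7=2, 33−12=21.

counts (11, 2, 21)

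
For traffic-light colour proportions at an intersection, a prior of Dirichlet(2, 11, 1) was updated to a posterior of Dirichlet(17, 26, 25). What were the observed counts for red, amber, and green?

For a Dirichlet(α) prior with multinomial counts c, the posterior is Dirichlet(α + c) componentwise.
Counts are posterior − prior componentwise: 17−2=15, 26−11=15, 25−1=24.

counts (15, 15, 24)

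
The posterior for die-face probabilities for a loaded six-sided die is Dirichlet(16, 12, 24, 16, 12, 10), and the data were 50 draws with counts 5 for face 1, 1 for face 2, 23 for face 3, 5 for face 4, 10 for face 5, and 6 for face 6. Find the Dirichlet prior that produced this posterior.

Dirichlet(11, 11, 1, 11, 2, 4)

For a Dirichlet(α) prior with multinomial counts c, the posterior is Dirichlet(α + c) componentwise.
Subtract each count from the matching posterior parameter: 16−5=11, 12−1=11, 24−23=1, 16−5=11, 12−10=2, 10−6=4.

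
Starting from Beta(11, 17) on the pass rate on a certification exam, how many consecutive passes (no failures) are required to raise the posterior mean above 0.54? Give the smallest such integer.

k = 9

After k passes and 0 failures the posterior is Beta(11+k, 17), with mean (11+k)/(11+17+k).
Set (11+k)/(28+k) > 0.54 and solve: k > (0.54·28 − 11)/(1 − 0.54) = 8.957.
The smallest integer exceeding 8.957 is 9, and checking k=9: (20)/(37) = 0.5405 > 0.54.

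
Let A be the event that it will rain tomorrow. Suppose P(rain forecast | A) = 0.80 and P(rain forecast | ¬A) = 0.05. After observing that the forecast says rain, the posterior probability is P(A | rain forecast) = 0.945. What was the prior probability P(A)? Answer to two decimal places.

In odds form, posterior odds = prior odds × likelihood ratio, so prior odds = posterior odds ÷ LR.
Posterior odds = 0.945/(1−0.945) = 17.1818. LR = 0.80/0.05 = 16.0000.
Prior odds = 17.1818/16.0000 = 1.0739, so P(A) = 1.0739/(1+1.0739) ≈ 0.52.

P(A) = 0.52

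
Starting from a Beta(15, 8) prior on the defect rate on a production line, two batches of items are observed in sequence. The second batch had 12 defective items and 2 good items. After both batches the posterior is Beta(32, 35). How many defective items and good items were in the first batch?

5 defective items and 25 good items

Because Beta–binomial updating is additive in the counts, the combined data contributed (α_post−α_prior, β_post−β_prior) successes and failures.
Total across both batches: 32−15=17 defective items, 35−8=27 good items.
Subtract the second batch: 17−12=5 defective items and 27−2=25 good items.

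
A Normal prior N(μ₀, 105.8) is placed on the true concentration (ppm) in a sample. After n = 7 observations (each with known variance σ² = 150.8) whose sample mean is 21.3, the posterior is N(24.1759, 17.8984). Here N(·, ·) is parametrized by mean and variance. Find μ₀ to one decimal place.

The posterior mean is a precision-weighted average: μ_n = (τ₀μ₀ + τ_data·x̄)/(τ₀+τ_data), with τ₀=1/σ₀² and τ_data=n/σ².
Here τ₀ = 1/105.8 = 0.009452 and τ_data = 7/150.8 = 0.046419, so τ_n = 0.055871.
Rearranging for μ₀: μ₀ = (μ_n·τ_n − τ_data·x̄)/τ₀ = (24.1759·0.055871 − 0.046419·21.3) / 0.009452 = 0.362007/0.009452 ≈ 38.3.

μ₀ = 38.3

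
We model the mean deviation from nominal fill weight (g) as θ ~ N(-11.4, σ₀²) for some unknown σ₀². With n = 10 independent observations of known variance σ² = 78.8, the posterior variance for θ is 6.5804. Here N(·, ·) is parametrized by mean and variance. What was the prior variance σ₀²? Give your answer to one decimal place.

For the Normal–Normal model with known σ², precisions add: τ_n = τ₀ + n/σ².
So 1/σ₀² = 1/6.5804 − 10/78.8 = 0.151966 − 0.126904 = 0.025062.
Hence σ₀² = 1/0.025062 ≈ 39.9.

σ₀² = 39.9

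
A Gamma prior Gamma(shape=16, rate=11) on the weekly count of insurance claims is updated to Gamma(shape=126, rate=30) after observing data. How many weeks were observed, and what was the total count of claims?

n = 19 weeks with total 110 claims

Gamma–Poisson conjugacy: posterior shape = α + Σxᵢ, posterior rate = β + n.
Matching: Σxᵢ = 126 − 16 = 110 and n = 30 − 11 = 19.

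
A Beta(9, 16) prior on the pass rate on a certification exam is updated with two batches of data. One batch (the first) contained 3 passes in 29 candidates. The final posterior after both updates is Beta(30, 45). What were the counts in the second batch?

18 passes and 3 failures

Because Beta–binomial updating is additive in the counts, the combined data contributed (α_post−α_prior, β_post−β_prior) successes and failures.
Total across both batches: 30−9=21 passes, 45−16=29 failures.
Subtract the first batch: 21−3=18 passes and 29−26=3 failures.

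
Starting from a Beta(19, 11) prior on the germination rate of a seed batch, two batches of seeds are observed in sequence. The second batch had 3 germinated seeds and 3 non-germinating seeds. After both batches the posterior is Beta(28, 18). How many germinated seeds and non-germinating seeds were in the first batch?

Sequential conjugate updates are equivalent to a single update on the pooled data, so total successes = posterior α − prior α and total failures = posterior β − prior β.
Total across both batches: 28−19=9 germinated seeds, 18−11=7 non-germinating seeds.
Subtract the second batch: 9−3=6 germinated seeds and 7−3=4 non-germinating seeds.

6 germinated seeds and 4 non-germinating seeds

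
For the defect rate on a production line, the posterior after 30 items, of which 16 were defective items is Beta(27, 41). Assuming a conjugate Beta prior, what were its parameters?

Beta(11, 27)

A Beta(a, b) prior with s successes and f failures in binomial data gives a Beta(a+s, b+f) posterior.
So a = 27 − 16 = 11 and b = 41 − 14 = 27.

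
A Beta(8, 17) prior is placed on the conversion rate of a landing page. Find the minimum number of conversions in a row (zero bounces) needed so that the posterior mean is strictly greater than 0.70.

k = 32

After k conversions and 0 bounces the posterior is Beta(8+k, 17), with mean (8+k)/(8+17+k).
Set (8+k)/(25+k) > 0.70 and solve: k > (0.70·25 − 8)/(1 − 0.70) = 31.667.
The smallest integer exceeding 31.667 is 32.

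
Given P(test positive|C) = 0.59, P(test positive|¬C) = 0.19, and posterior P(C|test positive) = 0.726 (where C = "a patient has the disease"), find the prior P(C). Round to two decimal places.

P(C) = 0.46

Bayes' rule in odds form gives O(C|E) = O(C)·[P(E|C)/P(E|¬C)], hence O(C) = O(C|E)/LR.
Posterior odds = 0.726/(1−0.726) = 2.6496. LR = 0.59/0.19 = 3.1053.
Prior odds = 2.6496/3.1053 = 0.8533, so P(C) = 0.8533/(1+0.8533) ≈ 0.46.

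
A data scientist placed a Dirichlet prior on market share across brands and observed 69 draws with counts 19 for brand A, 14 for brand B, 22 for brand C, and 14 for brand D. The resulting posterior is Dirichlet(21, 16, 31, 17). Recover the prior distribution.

For a Dirichlet(α) prior with multinomial counts c, the posterior is Dirichlet(α + c) componentwise.
Subtract each count from the matching posterior parameter: 21−19=2, 16−14=2, 31−22=9, 17−14=3.

Dirichlet(2, 2, 9, 3)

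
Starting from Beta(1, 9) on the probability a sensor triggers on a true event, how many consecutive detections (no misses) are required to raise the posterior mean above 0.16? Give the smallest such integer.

k = 1

After k detections and 0 misses the posterior is Beta(1+k, 9), with mean (1+k)/(1+9+k).
Set (1+k)/(10+k) > 0.16 and solve: k > (0.16·10 − 1)/(1 − 0.16) = 0.714.
The smallest integer exceeding 0.714 is 1.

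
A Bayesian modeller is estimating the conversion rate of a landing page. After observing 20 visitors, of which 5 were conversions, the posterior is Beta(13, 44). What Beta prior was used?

Beta(8, 29)

A Beta(α, β) prior with s successes and f failures in binomial data gives a Beta(α+s, β+f) posterior.
So α = 13 − 5 = 8 and β = 44 − 15 = 29.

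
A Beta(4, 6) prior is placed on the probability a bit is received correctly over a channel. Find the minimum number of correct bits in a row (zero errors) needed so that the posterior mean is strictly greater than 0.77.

After k correct bits and 0 errors the posterior is Beta(4+k, 6), with mean (4+k)/(4+6+k).
Set (4+k)/(10+k) > 0.77 and solve: k > (0.77·10 − 4)/(1 − 0.77) = 16.087.
The smallest integer exceeding 16.087 is 17.

k = 17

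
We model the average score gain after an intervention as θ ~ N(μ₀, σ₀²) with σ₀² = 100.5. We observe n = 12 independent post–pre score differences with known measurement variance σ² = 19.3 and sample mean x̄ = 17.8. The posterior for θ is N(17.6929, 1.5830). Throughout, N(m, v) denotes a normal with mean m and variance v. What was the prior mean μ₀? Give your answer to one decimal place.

With known observation variance, the Normal–Normal posterior has precision τ_n = τ₀ + n/σ² and mean μ_n = (τ₀μ₀ + (n/σ²)x̄)/τ_n.
Here τ₀ = 1/100.5 = 0.009950 and τ_data = 12/19.3 = 0.621762, so τ_n = 0.631712.
Rearranging for μ₀: μ₀ = (μ_n·τ_n − τ_data·x̄)/τ₀ = (17.6929·0.631712 − 0.621762·17.8) / 0.009950 = 0.109454/0.009950 ≈ 11.0.

μ₀ = 11.0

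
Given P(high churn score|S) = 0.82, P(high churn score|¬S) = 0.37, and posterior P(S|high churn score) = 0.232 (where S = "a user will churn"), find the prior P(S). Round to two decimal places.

P(S) = 0.12

Bayes' rule in odds form gives O(S|E) = O(S)·[P(E|S)/P(E|¬S)], hence O(S) = O(S|E)/LR.
Posterior odds = 0.232/(1−0.232) = 0.3021. LR = 0.82/0.37 = 2.2162.
Prior odds = 0.3021/2.2162 = 0.1363, so P(S) = 0.1363/(1+0.1363) ≈ 0.12.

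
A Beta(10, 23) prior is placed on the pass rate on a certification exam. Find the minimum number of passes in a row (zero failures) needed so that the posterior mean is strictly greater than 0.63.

After k passes and 0 failures the posterior is Beta(10+k, 23), with mean (10+k)/(10+23+k).
Set (10+k)/(33+k) > 0.63 and solve: k > (0.63·33 − 10)/(1 − 0.63) = 29.162.
The smallest integer exceeding 29.162 is 30.

k = 30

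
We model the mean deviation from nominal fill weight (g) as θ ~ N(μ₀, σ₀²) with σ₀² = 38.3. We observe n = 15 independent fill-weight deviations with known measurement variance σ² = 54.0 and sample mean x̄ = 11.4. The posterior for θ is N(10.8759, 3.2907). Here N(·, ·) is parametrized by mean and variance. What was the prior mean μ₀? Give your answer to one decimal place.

μ₀ = 5.3

The posterior mean is a precision-weighted average: μ_n = (τ₀μ₀ + τ_data·x̄)/(τ₀+τ_data), with τ₀=1/σ₀² and τ_data=n/σ².
Here τ₀ = 1/38.3 = 0.026110 and τ_data = 15/54.0 = 0.277778, so τ_n = 0.303888.
Rearranging for μ₀: μ₀ = (μ_n·τ_n − τ_data·x̄)/τ₀ = (10.8759·0.303888 − 0.277778·11.4) / 0.026110 = 0.138386/0.026110 ≈ 5.3.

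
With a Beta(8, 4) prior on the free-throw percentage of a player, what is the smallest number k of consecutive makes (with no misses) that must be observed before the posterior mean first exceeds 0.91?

k = 33

After k makes and 0 misses the posterior is Beta(8+k, 4), with mean (8+k)/(8+4+k).
Set (8+k)/(12+k) > 0.91 and solve: k > (0.91·12 − 8)/(1 − 0.91) = 32.444.
The smallest integer exceeding 32.444 is 33.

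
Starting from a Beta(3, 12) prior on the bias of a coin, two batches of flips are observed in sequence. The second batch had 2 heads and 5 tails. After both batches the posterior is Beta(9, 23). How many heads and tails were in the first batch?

4 heads and 6 tails

Because Beta–binomial updating is additive in the counts, the combined data contributed (α_post−α_prior, β_post−β_prior) successes and failures.
Total across both batches: 9−3=6 heads, 23−12=11 tails.
Subtract the second batch: 6−2=4 heads and 11−5=6 tails.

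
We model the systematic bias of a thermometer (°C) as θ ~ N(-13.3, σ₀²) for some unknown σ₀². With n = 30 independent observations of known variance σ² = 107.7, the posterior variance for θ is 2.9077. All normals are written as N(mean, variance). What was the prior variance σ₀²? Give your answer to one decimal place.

σ₀² = 15.3

Posterior precision equals prior precision plus data precision: 1/σ_n² = 1/σ₀² + n/σ².
So 1/σ₀² = 1/2.9077 − 30/107.7 = 0.343914 − 0.278552 = 0.065362.
Hence σ₀² = 1/0.065362 ≈ 15.3.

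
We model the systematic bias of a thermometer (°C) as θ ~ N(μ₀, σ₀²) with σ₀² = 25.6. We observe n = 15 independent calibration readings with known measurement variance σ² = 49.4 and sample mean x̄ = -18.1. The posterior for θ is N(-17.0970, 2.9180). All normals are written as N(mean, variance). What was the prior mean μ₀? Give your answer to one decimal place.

The posterior mean is a precision-weighted average: μ_n = (τ₀μ₀ + τ_data·x̄)/(τ₀+τ_data), with τ₀=1/σ₀² and τ_data=n/σ².
Here τ₀ = 1/25.6 = 0.039062 and τ_data = 15/49.4 = 0.303644, so τ_n = 0.342706.
Rearranging for μ₀: μ₀ = (μ_n·τ_n − τ_data·x̄)/τ₀ = (-17.0970·0.342706 − 0.303644·-18.1) / 0.039062 = -0.363288/0.039062 ≈ -9.3.

μ₀ = -9.3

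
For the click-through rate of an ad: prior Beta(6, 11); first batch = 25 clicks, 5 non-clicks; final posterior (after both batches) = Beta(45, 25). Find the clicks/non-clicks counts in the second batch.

Because Beta–binomial updating is additive in the counts, the combined data contributed (α_post−α_prior, β_post−β_prior) successes and failures.
Total across both batches: 45−6=39 clicks, 25−11=14 non-clicks.
Subtract the first batch: 39−25=14 clicks and 14−5=9 non-clicks.

14 clicks and 9 non-clicks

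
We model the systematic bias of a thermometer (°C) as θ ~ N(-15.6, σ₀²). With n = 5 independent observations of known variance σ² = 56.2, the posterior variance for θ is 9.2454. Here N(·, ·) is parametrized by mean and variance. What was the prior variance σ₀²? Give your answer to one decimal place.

For the Normal–Normal model with known σ², precisions add: τ_n = τ₀ + n/σ².
So 1/σ₀² = 1/9.2454 − 5/56.2 = 0.108162 − 0.088968 = 0.019194.
Hence σ₀² = 1/0.019194 ≈ 52.1.

σ₀² = 52.1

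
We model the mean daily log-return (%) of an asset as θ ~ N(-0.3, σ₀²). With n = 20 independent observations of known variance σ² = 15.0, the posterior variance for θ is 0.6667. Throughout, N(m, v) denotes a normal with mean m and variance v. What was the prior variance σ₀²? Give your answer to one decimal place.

σ₀² = 6.0

For the Normal–Normal model with known σ², precisions add: τ_n = τ₀ + n/σ².
So 1/σ₀² = 1/0.6667 − 20/15.0 = 1.499925 − 1.333333 = 0.166592.
Hence σ₀² = 1/0.166592 ≈ 6.0.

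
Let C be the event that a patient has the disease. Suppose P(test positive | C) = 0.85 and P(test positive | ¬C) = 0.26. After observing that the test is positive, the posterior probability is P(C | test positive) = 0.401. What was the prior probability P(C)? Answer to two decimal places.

In odds form, posterior odds = prior odds × likelihood ratio, so prior odds = posterior odds ÷ LR.
Posterior odds = 0.401/(1−0.401) = 0.6694. LR = 0.85/0.26 = 3.2692.
Prior odds = 0.6694/3.2692 = 0.2048, so P(C) = 0.2048/(1+0.2048) ≈ 0.17.

P(C) = 0.17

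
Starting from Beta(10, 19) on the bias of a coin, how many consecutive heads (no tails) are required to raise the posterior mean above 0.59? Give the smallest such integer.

k = 18

After k heads and 0 tails the posterior is Beta(10+k, 19), with mean (10+k)/(10+19+k).
Set (10+k)/(29+k) > 0.59 and solve: k > (0.59·29 − 10)/(1 − 0.59) = 17.341.
The smallest integer exceeding 17.341 is 18, and checking k=18: (28)/(47) = 0.5957 > 0.59.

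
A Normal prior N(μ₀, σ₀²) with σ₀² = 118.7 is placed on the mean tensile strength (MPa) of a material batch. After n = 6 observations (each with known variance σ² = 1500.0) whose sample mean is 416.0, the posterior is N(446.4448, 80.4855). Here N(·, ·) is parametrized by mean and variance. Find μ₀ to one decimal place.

The posterior mean is a precision-weighted average: μ_n = (τ₀μ₀ + τ_data·x̄)/(τ₀+τ_data), with τ₀=1/σ₀² and τ_data=n/σ².
Here τ₀ = 1/118.7 = 0.008425 and τ_data = 6/1500.0 = 0.004000, so τ_n = 0.012425.
Rearranging for μ₀: μ₀ = (μ_n·τ_n − τ_data·x̄)/τ₀ = (446.4448·0.012425 − 0.004000·416.0) / 0.008425 = 3.883077/0.008425 ≈ 460.9.

μ₀ = 460.9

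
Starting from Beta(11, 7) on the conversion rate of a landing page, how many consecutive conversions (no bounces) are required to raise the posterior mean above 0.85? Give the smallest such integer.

k = 29

After k conversions and 0 bounces the posterior is Beta(11+k, 7), with mean (11+k)/(11+7+k).
Set (11+k)/(18+k) > 0.85 and solve: k > (0.85·18 − 11)/(1 − 0.85) = 28.667.
The smallest integer exceeding 28.667 is 29.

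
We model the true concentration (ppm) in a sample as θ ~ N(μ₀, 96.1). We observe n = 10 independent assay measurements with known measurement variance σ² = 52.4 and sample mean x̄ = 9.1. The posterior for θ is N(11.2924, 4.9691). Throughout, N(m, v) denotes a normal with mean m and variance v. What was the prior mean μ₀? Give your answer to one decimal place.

The posterior mean is a precision-weighted average: μ_n = (τ₀μ₀ + τ_data·x̄)/(τ₀+τ_data), with τ₀=1/σ₀² and τ_data=n/σ².
Here τ₀ = 1/96.1 = 0.010406 and τ_data = 10/52.4 = 0.190840, so τ_n = 0.201246.
Rearranging for μ₀: μ₀ = (μ_n·τ_n − τ_data·x̄)/τ₀ = (11.2924·0.201246 − 0.190840·9.1) / 0.010406 = 0.535906/0.010406 ≈ 51.5.

μ₀ = 51.5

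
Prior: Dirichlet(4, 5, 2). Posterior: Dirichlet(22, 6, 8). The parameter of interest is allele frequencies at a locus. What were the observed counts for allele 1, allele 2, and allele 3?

counts (18, 1, 6)

For a Dirichlet(α) prior with multinomial counts c, the posterior is Dirichlet(α + c) componentwise.
Counts are posterior − prior componentwise: 22−4=18, 6−5=1, 8−2=6.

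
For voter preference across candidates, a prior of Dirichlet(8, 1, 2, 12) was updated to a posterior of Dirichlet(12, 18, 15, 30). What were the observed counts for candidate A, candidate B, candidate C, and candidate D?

counts (4, 17, 13, 18)

For a Dirichlet(α) prior with multinomial counts c, the posterior is Dirichlet(α + c) componentwise.
Counts are posterior − prior componentwise: 12−8=4, 18−1=17, 15−2=13, 30−12=18.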